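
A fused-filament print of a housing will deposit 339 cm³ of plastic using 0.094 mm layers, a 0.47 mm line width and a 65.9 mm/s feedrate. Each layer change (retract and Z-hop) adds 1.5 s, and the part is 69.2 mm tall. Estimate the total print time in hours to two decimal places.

32.65 hours

Bead cross-section: 0.094 × 0.47 → 0.04418 mm².
Total extruded path = 339000/0.04418 = 7673155.3 mm.
Print-move time: 7673155.3 / 65.9 → 116436.3 s.
Layer count = ceil(69.2 / 0.094) = 737.
Layer-change overhead: 737 × 1.5 → 1105.5 s.
Altogether 116436.3 + 1105.5 = 117541.8 s, i.e. 32.65 hours.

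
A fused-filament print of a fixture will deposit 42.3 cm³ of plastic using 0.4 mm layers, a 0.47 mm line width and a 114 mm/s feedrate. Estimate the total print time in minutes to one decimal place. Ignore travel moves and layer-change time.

32.9 minutes

Extrusion cross-section: 0.4 × 0.47 → 0.188 mm².
Toolpath length = 42.3 cm³ / 0.188 mm² = 42300 / 0.188 = 225000 mm.
Print-move time = 225000 / 114 = 1973.7 s.
In the requested units: 1973.7 s = 32.9 minutes.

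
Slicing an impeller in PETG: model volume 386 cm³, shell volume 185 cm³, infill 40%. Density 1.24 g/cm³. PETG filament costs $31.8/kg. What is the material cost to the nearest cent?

Volume inside the shell: 386 − 185 → 201 cm³.
Infill deposited = 0.40 × 201, so 80.4 cm³.
Deposited volume = 185 + 80.4 = 265.4 cm³.
Mass: 265.4 × 1.24 → 329.096 g.
At $31.8/kg: 329.096/1000 × 31.8 = $10.47.

$10.47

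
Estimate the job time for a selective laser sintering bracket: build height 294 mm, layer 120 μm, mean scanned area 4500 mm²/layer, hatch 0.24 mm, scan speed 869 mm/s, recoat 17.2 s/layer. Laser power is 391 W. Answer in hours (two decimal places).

Layer count = ceil(294 / 0.12) = 2450.
Per-layer scan distance = 4500 / 0.24, so 18750 mm.
Laser time per layer: 18750 / 869 → 21.5765 s.
Layer cycle = 21.5765 + 17.2 = 38.7765 s.
Build time = 2450 × 38.7765 = 95002.425 s = 26.39 hours.

26.39 hours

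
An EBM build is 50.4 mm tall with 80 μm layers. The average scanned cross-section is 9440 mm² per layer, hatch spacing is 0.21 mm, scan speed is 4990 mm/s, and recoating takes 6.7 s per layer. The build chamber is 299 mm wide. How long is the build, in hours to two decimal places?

Layer count = ceil(50.4 / 0.08) = 630.
Hatch length per layer = 9440 / 0.21 = 44952.4 mm.
Beam time per layer = 44952.4 / 4990 = 9.0085 s.
Layer cycle = 9.0085 + 6.7, so 15.7085 s.
630 layers × 15.7085 s/layer = 9896.355 s, i.e. 2.75 hours.

2.75 hours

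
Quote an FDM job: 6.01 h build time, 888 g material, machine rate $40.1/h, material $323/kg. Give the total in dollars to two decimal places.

Time charge = 40.1 × 6.01, so $241.001.
Feedstock cost = 323 × 888/1000 = $286.824.
Job cost: 241.001 + 286.824 = 527.825 ≈ $527.83.

$527.83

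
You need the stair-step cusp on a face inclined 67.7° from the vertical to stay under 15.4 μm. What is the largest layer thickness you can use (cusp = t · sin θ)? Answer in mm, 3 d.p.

0.017 mm

t = h_c / sin θ = 0.0154 / 0.9252 = 0.017 mm.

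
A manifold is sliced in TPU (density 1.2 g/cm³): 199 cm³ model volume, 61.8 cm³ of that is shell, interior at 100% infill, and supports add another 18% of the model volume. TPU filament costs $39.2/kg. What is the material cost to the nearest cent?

$11.05

Volume inside the shell: 199 − 61.8 → 137.2 cm³.
Deposited infill = 1.00 × 137.2, so 137.2 cm³.
Support = 0.18 × 199 = 35.82 cm³.
Deposited volume = 61.8 + 137.2 + 35.82 = 234.82 cm³.
Mass = 234.82 × 1.2 = 281.784 g.
At $39.2/kg: 281.784/1000 × 39.2 = $11.05.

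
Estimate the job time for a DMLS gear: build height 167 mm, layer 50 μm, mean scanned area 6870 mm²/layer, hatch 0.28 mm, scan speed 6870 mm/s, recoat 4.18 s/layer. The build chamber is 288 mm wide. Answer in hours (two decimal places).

7.19 hours

Layer count = ceil(167 / 0.05) = 3340.
Scan path per layer: 6870 / 0.28 → 24535.7 mm.
Laser time per layer = 24535.7 / 6870, so 3.5714 s.
Layer cycle = 3.5714 + 4.18, so 7.7514 s.
3340 layers × 7.7514 s/layer = 25889.676 s, i.e. 7.19 hours.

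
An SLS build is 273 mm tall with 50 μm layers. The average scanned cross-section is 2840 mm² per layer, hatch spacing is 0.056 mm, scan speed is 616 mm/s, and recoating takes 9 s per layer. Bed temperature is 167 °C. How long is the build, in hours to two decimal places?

138.51 hours

Number of layers: 273 / 0.05 → 5460 (rounded up).
Scan path per layer: 2840 / 0.056 → 50714.3 mm.
Scan time per layer: 50714.3 / 616 → 82.3284 s.
Per-layer time = 82.3284 + 9 = 91.3284 s.
5460 layers × 91.3284 s/layer = 498653.064 s, i.e. 138.51 hours.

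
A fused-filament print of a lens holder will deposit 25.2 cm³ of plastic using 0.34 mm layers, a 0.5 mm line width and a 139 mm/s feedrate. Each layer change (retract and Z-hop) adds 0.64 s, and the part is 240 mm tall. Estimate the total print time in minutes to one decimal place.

Line area = 0.34 × 0.5 = 0.17 mm².
Path length: 25200 mm³ / 0.17 mm² → 148235.3 mm.
Print-move time: 148235.3 / 139 → 1066.4 s.
Layers = ⌈240/0.34⌉ = 706.
Layer-change overhead: 706 × 0.64 → 451.84 s.
Altogether 1066.4 + 451.84 = 1518.24 s, i.e. 25.3 minutes.

25.3 minutes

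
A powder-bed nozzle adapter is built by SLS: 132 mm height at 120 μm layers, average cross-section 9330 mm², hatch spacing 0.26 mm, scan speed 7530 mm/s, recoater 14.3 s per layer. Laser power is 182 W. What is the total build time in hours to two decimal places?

5.83 hours

Layers = ⌈132/0.12⌉ = 1100.
Hatch length per layer: 9330 / 0.26 → 35884.6 mm.
Laser time per layer = 35884.6 / 7530 = 4.7656 s.
Layer cycle = 4.7656 + 14.3, so 19.0656 s.
Build time = 1100 × 19.0656 = 20972.16 s = 5.83 hours.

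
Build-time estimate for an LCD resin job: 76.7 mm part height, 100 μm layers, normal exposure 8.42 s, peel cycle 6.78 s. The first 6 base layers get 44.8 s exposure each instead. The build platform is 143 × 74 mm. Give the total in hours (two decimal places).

3.30 hours

Number of layers: 76.7 / 0.1 → 767 (rounded up).
Burn-in layers = 6 × (44.8 + 6.78) = 309.48 s.
Remaining layers = 761 × (8.42 + 6.78), so 11567.2 s.
Sum: 309.48 + 11567.2 = 11876.68 s → 3.30 hours.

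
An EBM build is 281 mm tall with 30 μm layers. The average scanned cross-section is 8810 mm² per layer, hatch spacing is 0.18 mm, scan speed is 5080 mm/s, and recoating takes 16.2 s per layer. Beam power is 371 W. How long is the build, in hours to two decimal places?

Layer count = ceil(281 / 0.03) = 9367.
Per-layer scan distance: 8810 / 0.18 → 48944.4 mm.
Scan time per layer = 48944.4 / 5080 = 9.6347 s.
Layer cycle: 9.6347 + 16.2 → 25.8347 s.
Total: 9367 × 25.8347 s = 241993.6349 s → 67.22 hours.

67.22 hours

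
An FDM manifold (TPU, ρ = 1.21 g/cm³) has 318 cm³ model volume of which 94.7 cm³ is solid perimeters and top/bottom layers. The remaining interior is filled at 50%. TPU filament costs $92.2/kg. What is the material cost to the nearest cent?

Interior volume: 318 − 94.7 → 223.3 cm³.
Infill deposited = 0.50 × 223.3, so 111.65 cm³.
Total printed volume = 94.7 + 111.65, so 206.35 cm³.
Mass = 206.35 × 1.21 = 249.6835 g.
Cost = 249.6835 g / 1000 × $92.2/kg = $23.02.

$23.02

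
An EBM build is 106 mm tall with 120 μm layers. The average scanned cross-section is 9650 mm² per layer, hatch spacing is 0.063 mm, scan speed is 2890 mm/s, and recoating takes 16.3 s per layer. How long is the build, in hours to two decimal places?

17.02 hours

Layers = ⌈106/0.12⌉ = 884.
Per-layer scan distance = 9650 / 0.063 = 153174.6 mm.
Beam time per layer: 153174.6 / 2890 → 53.0016 s.
Layer cycle: 53.0016 + 16.3 → 69.3016 s.
884 layers × 69.3016 s/layer = 61262.6144 s, i.e. 17.02 hours.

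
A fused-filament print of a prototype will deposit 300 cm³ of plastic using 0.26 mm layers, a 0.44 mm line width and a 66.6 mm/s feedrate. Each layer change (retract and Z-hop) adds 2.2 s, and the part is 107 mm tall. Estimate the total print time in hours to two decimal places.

11.19 hours

Bead cross-section: 0.26 × 0.44 → 0.1144 mm².
Toolpath length = 300 cm³ / 0.1144 mm² = 300000 / 0.1144 = 2622377.6 mm.
Time extruding = 2622377.6 / 66.6, so 39375 s.
Layer count = ceil(107 / 0.26) = 412.
Layer-change overhead = 412 × 2.2 = 906.4 s.
Total = 39375 + 906.4 = 40281.4 s = 11.19 hours.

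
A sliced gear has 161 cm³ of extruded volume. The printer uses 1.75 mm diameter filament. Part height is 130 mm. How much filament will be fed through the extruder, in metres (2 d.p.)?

Cross-section of 1.75 mm filament: π·(1.75/2)² = 2.4053 mm².
Length = 161 cm³ / 2.4053 mm² = 161000 / 2.4053 = 66935.52 mm = 66.94 m.

66.94 m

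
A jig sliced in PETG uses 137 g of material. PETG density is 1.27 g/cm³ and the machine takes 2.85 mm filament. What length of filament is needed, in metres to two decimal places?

Extruded volume: 137/1.27 = 107.874 cm³ (107874 mm³).
A = π r² = π × 1.425² = 6.3794 mm².
Length = 107874 / 6.3794 = 16909.74 mm = 16.91 m.

16.91 m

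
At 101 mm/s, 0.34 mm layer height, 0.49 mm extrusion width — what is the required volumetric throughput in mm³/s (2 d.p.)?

16.83

Extrusion cross-section = 0.34 × 0.49, so 0.1666 mm².
Volumetric flow = 101 × 0.1666 = 16.83 mm³/s.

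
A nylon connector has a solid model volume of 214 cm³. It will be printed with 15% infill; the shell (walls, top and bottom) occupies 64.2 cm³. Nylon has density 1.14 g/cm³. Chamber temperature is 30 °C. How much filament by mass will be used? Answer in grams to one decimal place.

Interior volume: 214 − 64.2 → 149.8 cm³.
Deposited infill = 0.15 × 149.8 = 22.47 cm³.
Total printed volume: 64.2 + 22.47 → 86.67 cm³.
Mass: 86.67 × 1.14 → 98.8038 g.

98.8 g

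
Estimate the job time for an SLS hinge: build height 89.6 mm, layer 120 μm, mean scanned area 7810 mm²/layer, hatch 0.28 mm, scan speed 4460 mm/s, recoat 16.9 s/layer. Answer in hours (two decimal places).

4.80 hours

Number of layers: 89.6 / 0.12 → 747 (rounded up).
Per-layer scan distance: 7810 / 0.28 → 27892.9 mm.
Laser time per layer: 27892.9 / 4460 → 6.254 s.
Time per layer = 6.254 + 16.9, so 23.154 s.
747 layers × 23.154 s/layer = 17296.038 s, i.e. 4.80 hours.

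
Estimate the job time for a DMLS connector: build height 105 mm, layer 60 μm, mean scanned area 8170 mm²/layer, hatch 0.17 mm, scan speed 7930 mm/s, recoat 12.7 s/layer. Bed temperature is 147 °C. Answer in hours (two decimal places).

9.12 hours

Layer count = ceil(105 / 0.06) = 1750.
Hatch length per layer = 8170 / 0.17 = 48058.8 mm.
Laser time per layer = 48058.8 / 7930, so 6.0604 s.
Time per layer: 6.0604 + 12.7 → 18.7604 s.
Build time = 1750 × 18.7604 = 32830.7 s = 9.12 hours.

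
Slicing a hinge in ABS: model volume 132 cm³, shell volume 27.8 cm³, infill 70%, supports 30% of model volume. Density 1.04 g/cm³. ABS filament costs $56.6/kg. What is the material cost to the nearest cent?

$8.26

Interior volume: 132 − 27.8 → 104.2 cm³.
Deposited infill = 0.70 × 104.2 = 72.94 cm³.
Support = 0.30 × 132 = 39.6 cm³.
Total extruded = 27.8 + 72.94 + 39.6, so 140.34 cm³.
Mass = 140.34 × 1.04, so 145.9536 g.
Cost = 145.9536 g / 1000 × $56.6/kg = $8.26.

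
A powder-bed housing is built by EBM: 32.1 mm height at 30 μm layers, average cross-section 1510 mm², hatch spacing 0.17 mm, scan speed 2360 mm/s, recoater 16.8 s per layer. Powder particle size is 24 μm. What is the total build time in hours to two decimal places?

Layers = ⌈32.1/0.03⌉ = 1070.
Scan path per layer = 1510 / 0.17 = 8882.4 mm.
Beam time per layer = 8882.4 / 2360 = 3.7637 s.
Time per layer: 3.7637 + 16.8 → 20.5637 s.
Total: 1070 × 20.5637 s = 22003.159 s → 6.11 hours.

6.11 hours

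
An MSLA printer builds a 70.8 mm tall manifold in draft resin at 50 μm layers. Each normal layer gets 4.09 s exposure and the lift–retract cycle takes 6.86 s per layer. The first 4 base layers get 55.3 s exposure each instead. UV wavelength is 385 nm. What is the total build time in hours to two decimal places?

Number of layers: 70.8 / 0.05 → 1416 (rounded up).
Base layers: 4 × (55.3 + 6.86) → 248.64 s.
Regular layers: 1412 × (4.09 + 6.86) → 15461.4 s.
Sum: 248.64 + 15461.4 = 15710.04 s → 4.36 hours.

4.36 hours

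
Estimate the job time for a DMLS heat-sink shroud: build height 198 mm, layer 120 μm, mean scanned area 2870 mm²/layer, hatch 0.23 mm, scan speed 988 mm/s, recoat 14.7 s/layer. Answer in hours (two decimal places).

12.53 hours

Number of layers: 198 / 0.12 → 1650 (rounded up).
Scan path per layer = 2870 / 0.23, so 12478.3 mm.
Scan time per layer = 12478.3 / 988, so 12.6299 s.
Per-layer time = 12.6299 + 14.7 = 27.3299 s.
1650 layers × 27.3299 s/layer = 45094.335 s, i.e. 12.53 hours.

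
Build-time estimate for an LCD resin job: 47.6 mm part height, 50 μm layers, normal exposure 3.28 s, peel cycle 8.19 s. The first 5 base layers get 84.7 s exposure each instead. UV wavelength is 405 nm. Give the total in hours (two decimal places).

Layers = ⌈47.6/0.05⌉ = 952.
Burn-in layers = 5 × (84.7 + 8.19), so 464.45 s.
Normal layers = 947 × (3.28 + 8.19) = 10862.09 s.
Total = 464.45 + 10862.09 = 11326.54 s = 3.15 hours.

3.15 hours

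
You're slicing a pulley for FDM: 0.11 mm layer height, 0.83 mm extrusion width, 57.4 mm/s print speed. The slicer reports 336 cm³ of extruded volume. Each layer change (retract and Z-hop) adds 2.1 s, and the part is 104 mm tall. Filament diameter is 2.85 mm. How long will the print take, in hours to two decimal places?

Bead cross-section: 0.11 × 0.83 → 0.0913 mm².
Path length: 336000 mm³ / 0.0913 mm² → 3680175.2 mm.
Extrusion time = 3680175.2 / 57.4 = 64114.6 s.
Number of layers: 104 / 0.11 → 946 (rounded up).
Z-hop total = 946 × 2.1, so 1986.6 s.
Altogether 64114.6 + 1986.6 = 66101.2 s, i.e. 18.36 hours.

18.36 hours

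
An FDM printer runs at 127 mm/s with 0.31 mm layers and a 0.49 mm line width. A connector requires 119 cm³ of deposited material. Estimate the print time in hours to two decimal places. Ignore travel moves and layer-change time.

Bead cross-section: 0.31 × 0.49 → 0.1519 mm².
Toolpath length = 119 cm³ / 0.1519 mm² = 119000 / 0.1519 = 783410.1 mm.
Time extruding: 783410.1 / 127 → 6168.6 s.
6168.6 s = 1.71 hours.

1.71 hours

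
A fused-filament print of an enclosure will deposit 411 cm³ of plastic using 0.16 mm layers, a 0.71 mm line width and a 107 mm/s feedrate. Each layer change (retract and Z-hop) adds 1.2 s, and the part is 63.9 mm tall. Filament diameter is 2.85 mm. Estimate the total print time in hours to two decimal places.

9.53 hours

Extrusion cross-section = 0.16 × 0.71 = 0.1136 mm².
Total extruded path = 411000/0.1136 = 3617957.7 mm.
Time extruding = 3617957.7 / 107 = 33812.7 s.
Layer count = ceil(63.9 / 0.16) = 400.
Layer-change overhead = 400 × 1.2 = 480 s.
Total = 33812.7 + 480 = 34292.7 s = 9.53 hours.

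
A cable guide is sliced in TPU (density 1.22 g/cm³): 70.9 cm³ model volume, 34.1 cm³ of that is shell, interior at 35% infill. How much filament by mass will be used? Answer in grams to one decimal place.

Interior volume: 70.9 − 34.1 → 36.8 cm³.
Deposited infill: 0.35 × 36.8 → 12.88 cm³.
Total printed volume = 34.1 + 12.88, so 46.98 cm³.
Mass: 46.98 × 1.22 → 57.3156 g.

57.3 g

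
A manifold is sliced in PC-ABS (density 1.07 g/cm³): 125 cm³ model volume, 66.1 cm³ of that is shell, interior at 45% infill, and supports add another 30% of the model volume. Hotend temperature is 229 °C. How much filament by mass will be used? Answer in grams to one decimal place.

Infill region = 125 − 66.1 = 58.9 cm³.
Infill volume: 0.45 × 58.9 → 26.505 cm³.
Support = 0.30 × 125 = 37.5 cm³.
Total printed volume: 66.1 + 26.505 + 37.5 → 130.105 cm³.
Mass = 130.105 × 1.07 = 139.21235 g.

139.2 g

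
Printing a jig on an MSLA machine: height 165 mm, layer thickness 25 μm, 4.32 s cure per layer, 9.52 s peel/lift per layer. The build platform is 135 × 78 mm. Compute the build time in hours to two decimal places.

25.37 hours

Layer count = ceil(165 / 0.025) = 6600.
Each layer takes = 4.32 + 9.52 = 13.84 s.
Build time: 6600 × 13.84 s = 91344 s, i.e. 25.37 hours.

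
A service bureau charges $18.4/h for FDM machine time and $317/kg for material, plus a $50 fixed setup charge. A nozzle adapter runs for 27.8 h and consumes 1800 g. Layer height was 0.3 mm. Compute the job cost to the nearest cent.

$1132.12

Machine cost = 18.4 × 27.8 = $511.52.
Material charge = 317 × 1800/1000, so $570.60.
Total = 511.52 + 570.60 + 50 = $1132.12.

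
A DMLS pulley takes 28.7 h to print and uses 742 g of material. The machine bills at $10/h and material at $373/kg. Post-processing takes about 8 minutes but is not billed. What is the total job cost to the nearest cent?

$563.77

Time charge: 10 × 28.7 → $287.00.
Material charge = 373 × 742/1000 = $276.766.
Total = 287.00 + 276.766 = 563.766 ≈ $563.77.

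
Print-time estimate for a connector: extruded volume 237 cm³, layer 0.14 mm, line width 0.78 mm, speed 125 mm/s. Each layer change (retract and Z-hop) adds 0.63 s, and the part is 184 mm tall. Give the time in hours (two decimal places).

5.05 hours

Bead cross-section: 0.14 × 0.78 → 0.1092 mm².
Toolpath length = 237 cm³ / 0.1092 mm² = 237000 / 0.1092 = 2170329.7 mm.
Extrusion time = 2170329.7 / 125, so 17362.6 s.
Number of layers: 184 / 0.14 → 1315 (rounded up).
Z-hop total = 1315 × 0.63 = 828.45 s.
Total = 17362.6 + 828.45 = 18191.05 s = 5.05 hours.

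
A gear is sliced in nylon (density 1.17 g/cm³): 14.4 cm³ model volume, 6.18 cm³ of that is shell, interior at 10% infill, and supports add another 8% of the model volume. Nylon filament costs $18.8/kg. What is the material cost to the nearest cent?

$0.18

Volume inside the shell: 14.4 − 6.18 → 8.22 cm³.
Infill volume = 0.10 × 8.22, so 0.822 cm³.
Support = 0.08 × 14.4 = 1.152 cm³.
Total printed volume = 6.18 + 0.822 + 1.152 = 8.154 cm³.
Mass = 8.154 × 1.17, so 9.54018 g.
Cost = 9.54018 g / 1000 × $18.8/kg = $0.18.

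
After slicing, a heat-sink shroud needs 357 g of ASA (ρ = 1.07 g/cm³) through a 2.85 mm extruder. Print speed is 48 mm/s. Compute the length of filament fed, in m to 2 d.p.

Extruded volume: 357/1.07 = 333.6449 cm³ (333644.9 mm³).
Filament cross-section = π × (2.85/2)² = 6.3794 mm².
L = V/A = 333644.9/6.3794 = 52300.36 mm → 52.30 m.

52.30 m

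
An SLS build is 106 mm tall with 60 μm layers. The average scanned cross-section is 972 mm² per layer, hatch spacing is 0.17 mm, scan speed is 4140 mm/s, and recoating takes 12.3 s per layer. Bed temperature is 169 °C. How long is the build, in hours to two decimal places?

6.72 hours

Layers = ⌈106/0.06⌉ = 1767.
Scan path per layer: 972 / 0.17 → 5717.6 mm.
Scan time per layer = 5717.6 / 4140, so 1.3811 s.
Per-layer time = 1.3811 + 12.3, so 13.6811 s.
1767 layers × 13.6811 s/layer = 24174.5037 s, i.e. 6.72 hours.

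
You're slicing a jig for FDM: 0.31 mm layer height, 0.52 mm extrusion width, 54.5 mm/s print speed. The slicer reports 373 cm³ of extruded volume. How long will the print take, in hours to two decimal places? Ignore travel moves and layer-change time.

Line area = 0.31 × 0.52 = 0.1612 mm².
Path length: 373000 mm³ / 0.1612 mm² → 2313895.8 mm.
Time extruding: 2313895.8 / 54.5 → 42456.8 s.
Converting: 42456.8 s = 11.79 hours.

11.79 hours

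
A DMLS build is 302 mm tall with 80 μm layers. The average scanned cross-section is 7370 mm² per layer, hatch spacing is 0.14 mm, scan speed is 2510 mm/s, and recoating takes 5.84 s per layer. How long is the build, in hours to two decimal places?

28.12 hours

Layer count = ceil(302 / 0.08) = 3775.
Scan path per layer = 7370 / 0.14, so 52642.9 mm.
Laser time per layer = 52642.9 / 2510 = 20.9733 s.
Layer cycle: 20.9733 + 5.84 → 26.8133 s.
3775 layers × 26.8133 s/layer = 101220.2075 s, i.e. 28.12 hours.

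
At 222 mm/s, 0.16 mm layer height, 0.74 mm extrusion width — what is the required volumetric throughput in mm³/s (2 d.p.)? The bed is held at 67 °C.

A = 0.16 × 0.74, so 0.1184 mm².
Volumetric flow = 222 × 0.1184 = 26.28 mm³/s.

26.28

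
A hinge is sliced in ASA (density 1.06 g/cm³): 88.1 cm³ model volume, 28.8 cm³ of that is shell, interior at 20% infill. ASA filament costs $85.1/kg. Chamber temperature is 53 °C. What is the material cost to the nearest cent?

$3.67

Infill region = 88.1 − 28.8, so 59.3 cm³.
Infill deposited = 0.20 × 59.3, so 11.86 cm³.
Total extruded = 28.8 + 11.86, so 40.66 cm³.
Mass = 40.66 × 1.06 = 43.0996 g.
Cost = 43.0996 g / 1000 × $85.1/kg = $3.67.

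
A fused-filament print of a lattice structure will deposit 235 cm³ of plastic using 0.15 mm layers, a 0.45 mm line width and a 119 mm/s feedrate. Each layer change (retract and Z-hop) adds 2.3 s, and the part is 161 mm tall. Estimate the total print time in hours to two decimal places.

8.81 hours

Bead cross-section = 0.15 × 0.45 = 0.0675 mm².
Path length: 235000 mm³ / 0.0675 mm² → 3481481.5 mm.
Extrusion time = 3481481.5 / 119, so 29256.1 s.
Layer count = ceil(161 / 0.15) = 1074.
Non-print overhead: 1074 × 2.3 → 2470.2 s.
Altogether 29256.1 + 2470.2 = 31726.3 s, i.e. 8.81 hours.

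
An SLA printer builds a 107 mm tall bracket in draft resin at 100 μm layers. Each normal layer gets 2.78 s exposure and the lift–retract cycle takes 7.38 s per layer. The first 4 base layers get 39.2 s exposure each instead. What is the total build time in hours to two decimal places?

3.06 hours

Number of layers: 107 / 0.1 → 1070 (rounded up).
Burn-in layers: 4 × (39.2 + 7.38) → 186.32 s.
Regular layers = 1066 × (2.78 + 7.38) = 10830.56 s.
Total = 186.32 + 10830.56 = 11016.88 s = 3.06 hours.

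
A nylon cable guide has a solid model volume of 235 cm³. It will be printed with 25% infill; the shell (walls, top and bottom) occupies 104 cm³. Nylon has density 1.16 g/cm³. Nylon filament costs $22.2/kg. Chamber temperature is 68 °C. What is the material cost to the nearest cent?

$3.52

Interior volume = 235 − 104, so 131 cm³.
Infill volume = 0.25 × 131, so 32.75 cm³.
Total extruded = 104 + 32.75, so 136.75 cm³.
Mass = 136.75 × 1.16 = 158.63 g.
At $22.2/kg: 158.63/1000 × 22.2 = $3.52.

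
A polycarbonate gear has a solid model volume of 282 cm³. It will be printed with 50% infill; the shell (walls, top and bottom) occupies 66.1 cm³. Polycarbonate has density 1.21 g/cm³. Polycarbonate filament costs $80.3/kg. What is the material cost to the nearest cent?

$16.91

Volume inside the shell: 282 − 66.1 → 215.9 cm³.
Infill deposited = 0.50 × 215.9 = 107.95 cm³.
Total extruded = 66.1 + 107.95, so 174.05 cm³.
Mass: 174.05 × 1.21 → 210.6005 g.
At $80.3/kg: 210.6005/1000 × 80.3 = $16.91.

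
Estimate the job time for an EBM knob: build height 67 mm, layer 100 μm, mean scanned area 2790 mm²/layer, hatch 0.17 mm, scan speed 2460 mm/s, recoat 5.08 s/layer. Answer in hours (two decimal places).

Number of layers: 67 / 0.1 → 670 (rounded up).
Scan path per layer = 2790 / 0.17 = 16411.8 mm.
Scan time per layer: 16411.8 / 2460 → 6.6715 s.
Layer cycle: 6.6715 + 5.08 → 11.7515 s.
670 layers × 11.7515 s/layer = 7873.505 s, i.e. 2.19 hours.

2.19 hours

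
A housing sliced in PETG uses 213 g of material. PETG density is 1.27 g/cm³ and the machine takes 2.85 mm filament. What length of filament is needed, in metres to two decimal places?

Extruded volume: 213/1.27 = 167.7165 cm³ (167716.5 mm³).
Cross-section of 2.85 mm filament: π·(2.85/2)² = 6.3794 mm².
Length = 167716.5 / 6.3794 = 26290.33 mm = 26.29 m.

26.29 m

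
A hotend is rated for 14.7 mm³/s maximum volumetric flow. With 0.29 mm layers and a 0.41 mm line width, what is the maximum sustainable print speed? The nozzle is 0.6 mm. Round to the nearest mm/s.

124 mm/s

Extrusion cross-section = 0.29 × 0.41, so 0.1189 mm².
v_max = Q/A = 14.7/0.1189 = 123.63 mm/s → 124 mm/s.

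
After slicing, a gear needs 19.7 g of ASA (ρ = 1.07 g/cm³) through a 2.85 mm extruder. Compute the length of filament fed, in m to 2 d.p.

Extruded volume: 19.7/1.07 = 18.4112 cm³ (18411.2 mm³).
Filament cross-section = π × (2.85/2)² = 6.3794 mm².
Length = 18411.2 / 6.3794 = 2886.04 mm = 2.89 m.

2.89 m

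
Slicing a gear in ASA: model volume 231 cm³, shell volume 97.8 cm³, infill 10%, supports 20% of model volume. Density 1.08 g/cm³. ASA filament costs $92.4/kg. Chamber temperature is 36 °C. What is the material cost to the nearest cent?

Interior volume = 231 − 97.8 = 133.2 cm³.
Infill volume = 0.10 × 133.2, so 13.32 cm³.
Support = 0.20 × 231 = 46.2 cm³.
Total printed volume: 97.8 + 13.32 + 46.2 → 157.32 cm³.
Mass = 157.32 × 1.08 = 169.9056 g.
Cost = 169.9056 g / 1000 × $92.4/kg = $15.70.

$15.70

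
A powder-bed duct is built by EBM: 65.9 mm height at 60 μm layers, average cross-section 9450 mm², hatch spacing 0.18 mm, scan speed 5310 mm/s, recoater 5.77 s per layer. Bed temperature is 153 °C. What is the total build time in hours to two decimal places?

Number of layers: 65.9 / 0.06 → 1099 (rounded up).
Per-layer scan distance = 9450 / 0.18 = 52500 mm.
Beam time per layer = 52500 / 5310 = 9.887 s.
Per-layer time = 9.887 + 5.77 = 15.657 s.
1099 layers × 15.657 s/layer = 17207.043 s, i.e. 4.78 hours.

4.78 hours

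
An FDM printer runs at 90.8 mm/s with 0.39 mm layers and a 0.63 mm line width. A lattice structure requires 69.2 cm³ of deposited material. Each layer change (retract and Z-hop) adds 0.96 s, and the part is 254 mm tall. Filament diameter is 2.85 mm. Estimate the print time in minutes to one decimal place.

Bead cross-section = 0.39 × 0.63 = 0.2457 mm².
Path length: 69200 mm³ / 0.2457 mm² → 281644.3 mm.
Extrusion time: 281644.3 / 90.8 → 3101.8 s.
Layers = ⌈254/0.39⌉ = 652.
Non-print overhead: 652 × 0.96 → 625.92 s.
Total = 3101.8 + 625.92 = 3727.72 s = 62.1 minutes.

62.1 minutes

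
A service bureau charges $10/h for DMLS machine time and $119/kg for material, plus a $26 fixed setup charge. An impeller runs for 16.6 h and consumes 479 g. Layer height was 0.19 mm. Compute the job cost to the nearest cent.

$249.00

Time charge = 10 × 16.6 = $166.00.
Material charge = 119 × 479/1000 = $57.001.
Total = 166.00 + 57.001 + 26 = 249.001 ≈ $249.00.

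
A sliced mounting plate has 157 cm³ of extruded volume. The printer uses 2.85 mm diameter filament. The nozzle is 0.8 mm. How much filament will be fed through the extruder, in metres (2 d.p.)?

A = π r² = π × 1.425² = 6.3794 mm².
L = 157000 mm³ / 6.3794 mm² = 24610.46 mm, i.e. 24.61 m.

24.61 m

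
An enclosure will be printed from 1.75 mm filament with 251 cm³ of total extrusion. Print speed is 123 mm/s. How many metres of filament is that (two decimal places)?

104.35 m

Filament cross-section = π × (1.75/2)² = 2.4053 mm².
L = 251000 mm³ / 2.4053 mm² = 104352.89 mm, i.e. 104.35 m.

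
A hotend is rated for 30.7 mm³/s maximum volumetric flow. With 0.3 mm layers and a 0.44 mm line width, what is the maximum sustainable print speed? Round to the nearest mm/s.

233 mm/s

Bead cross-section = 0.3 × 0.44, so 0.132 mm².
Max speed = 30.7 / 0.132 = 232.58 ≈ 233 mm/s.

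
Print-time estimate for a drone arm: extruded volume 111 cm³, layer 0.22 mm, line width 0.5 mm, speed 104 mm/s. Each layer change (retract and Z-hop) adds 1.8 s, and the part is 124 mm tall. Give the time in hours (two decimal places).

Extrusion cross-section = 0.22 × 0.5 = 0.11 mm².
Toolpath length = 111 cm³ / 0.11 mm² = 111000 / 0.11 = 1009090.9 mm.
Print-move time: 1009090.9 / 104 → 9702.8 s.
Layer count = ceil(124 / 0.22) = 564.
Z-hop total: 564 × 1.8 → 1015.2 s.
Total = 9702.8 + 1015.2 = 10718 s = 2.98 hours.

2.98 hours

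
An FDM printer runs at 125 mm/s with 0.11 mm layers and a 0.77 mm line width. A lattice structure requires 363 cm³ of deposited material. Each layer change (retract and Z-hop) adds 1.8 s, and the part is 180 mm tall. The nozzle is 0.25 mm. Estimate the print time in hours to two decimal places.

10.34 hours

Extrusion cross-section = 0.11 × 0.77 = 0.0847 mm².
Path length: 363000 mm³ / 0.0847 mm² → 4285714.3 mm.
Extrusion time: 4285714.3 / 125 → 34285.7 s.
Layer count = ceil(180 / 0.11) = 1637.
Layer-change overhead = 1637 × 1.8 = 2946.6 s.
Total = 34285.7 + 2946.6 = 37232.3 s = 10.34 hours.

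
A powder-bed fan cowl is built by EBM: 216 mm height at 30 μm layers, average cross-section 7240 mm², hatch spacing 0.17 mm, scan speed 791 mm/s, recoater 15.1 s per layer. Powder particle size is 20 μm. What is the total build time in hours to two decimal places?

137.88 hours

Layers = ⌈216/0.03⌉ = 7200.
Hatch length per layer: 7240 / 0.17 → 42588.2 mm.
Beam time per layer = 42588.2 / 791 = 53.841 s.
Time per layer: 53.841 + 15.1 → 68.941 s.
Total: 7200 × 68.941 s = 496375.2 s → 137.88 hours.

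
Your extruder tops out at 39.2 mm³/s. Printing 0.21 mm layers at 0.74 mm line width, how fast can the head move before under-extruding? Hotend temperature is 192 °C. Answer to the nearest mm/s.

Bead cross-section: 0.21 × 0.74 → 0.1554 mm².
v_max = Q/A = 39.2/0.1554 = 252.25 mm/s → 252 mm/s.

252 mm/s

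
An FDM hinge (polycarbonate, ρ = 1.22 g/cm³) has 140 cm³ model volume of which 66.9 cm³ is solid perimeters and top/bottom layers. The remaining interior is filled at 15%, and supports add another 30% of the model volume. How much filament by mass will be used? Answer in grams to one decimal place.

146.2 g

Interior volume = 140 − 66.9, so 73.1 cm³.
Infill deposited = 0.15 × 73.1 = 10.965 cm³.
Support = 0.30 × 140 = 42 cm³.
Total extruded = 66.9 + 10.965 + 42 = 119.865 cm³.
Mass: 119.865 × 1.22 → 146.2353 g.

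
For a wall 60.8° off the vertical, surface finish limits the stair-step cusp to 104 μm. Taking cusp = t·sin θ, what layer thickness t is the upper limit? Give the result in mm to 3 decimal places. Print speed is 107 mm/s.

t = h_c / sin θ = 0.104 / 0.8729 = 0.119 mm.

0.119 mm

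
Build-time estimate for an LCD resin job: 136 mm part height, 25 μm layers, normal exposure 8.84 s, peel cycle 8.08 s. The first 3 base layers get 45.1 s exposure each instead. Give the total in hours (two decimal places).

25.60 hours

Layer count = ceil(136 / 0.025) = 5440.
Burn-in layers = 3 × (45.1 + 8.08), so 159.54 s.
Remaining layers = 5437 × (8.84 + 8.08), so 91994.04 s.
Sum: 159.54 + 91994.04 = 92153.58 s → 25.60 hours.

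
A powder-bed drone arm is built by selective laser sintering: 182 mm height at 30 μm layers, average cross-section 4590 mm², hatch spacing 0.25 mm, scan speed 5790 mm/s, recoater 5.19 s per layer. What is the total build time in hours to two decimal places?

Number of layers: 182 / 0.03 → 6067 (rounded up).
Scan path per layer = 4590 / 0.25, so 18360 mm.
Scan time per layer = 18360 / 5790 = 3.171 s.
Per-layer time = 3.171 + 5.19 = 8.361 s.
6067 layers × 8.361 s/layer = 50726.187 s, i.e. 14.09 hours.

14.09 hours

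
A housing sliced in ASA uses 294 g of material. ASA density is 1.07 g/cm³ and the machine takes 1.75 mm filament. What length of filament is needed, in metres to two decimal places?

Extruded volume: 294/1.07 = 274.7664 cm³ (274766.4 mm³).
A = π r² = π × 0.875² = 2.4053 mm².
L = V/A = 274766.4/2.4053 = 114233.73 mm → 114.23 m.

114.23 m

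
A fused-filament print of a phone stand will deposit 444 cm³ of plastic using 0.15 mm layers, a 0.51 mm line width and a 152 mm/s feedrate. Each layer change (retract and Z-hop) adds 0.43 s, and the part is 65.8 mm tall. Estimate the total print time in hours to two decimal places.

10.66 hours

Extrusion cross-section = 0.15 × 0.51 = 0.0765 mm².
Path length: 444000 mm³ / 0.0765 mm² → 5803921.6 mm.
Print-move time = 5803921.6 / 152 = 38183.7 s.
Layer count = ceil(65.8 / 0.15) = 439.
Z-hop total = 439 × 0.43, so 188.77 s.
Total = 38183.7 + 188.77 = 38372.47 s = 10.66 hours.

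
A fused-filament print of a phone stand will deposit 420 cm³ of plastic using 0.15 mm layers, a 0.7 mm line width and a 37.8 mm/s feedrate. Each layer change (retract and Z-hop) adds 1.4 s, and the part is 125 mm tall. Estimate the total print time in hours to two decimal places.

29.72 hours

Bead cross-section: 0.15 × 0.7 → 0.105 mm².
Total extruded path = 420000/0.105 = 4000000 mm.
Print-move time: 4000000 / 37.8 → 105820.1 s.
Layers = ⌈125/0.15⌉ = 834.
Layer-change overhead = 834 × 1.4, so 1167.6 s.
Altogether 105820.1 + 1167.6 = 106987.7 s, i.e. 29.72 hours.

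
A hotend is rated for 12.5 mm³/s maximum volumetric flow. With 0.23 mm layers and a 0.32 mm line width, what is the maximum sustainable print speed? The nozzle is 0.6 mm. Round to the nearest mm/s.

Extrusion cross-section = 0.23 × 0.32 = 0.0736 mm².
Max speed = 12.5 / 0.0736 = 169.84 ≈ 170 mm/s.

170 mm/s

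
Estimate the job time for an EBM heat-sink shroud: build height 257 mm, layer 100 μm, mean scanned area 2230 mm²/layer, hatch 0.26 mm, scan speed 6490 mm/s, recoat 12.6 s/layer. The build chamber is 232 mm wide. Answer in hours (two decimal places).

9.94 hours

Layers = ⌈257/0.1⌉ = 2570.
Per-layer scan distance = 2230 / 0.26 = 8576.9 mm.
Per-layer scan time = 8576.9 / 6490 = 1.3216 s.
Layer cycle: 1.3216 + 12.6 → 13.9216 s.
Build time = 2570 × 13.9216 = 35778.512 s = 9.94 hours.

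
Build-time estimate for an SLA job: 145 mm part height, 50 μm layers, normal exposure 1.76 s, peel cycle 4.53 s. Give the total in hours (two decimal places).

5.07 hours

Layers = ⌈145/0.05⌉ = 2900.
Each layer takes = 1.76 + 4.53 = 6.29 s.
Build time: 2900 × 6.29 s = 18241 s, i.e. 5.07 hours.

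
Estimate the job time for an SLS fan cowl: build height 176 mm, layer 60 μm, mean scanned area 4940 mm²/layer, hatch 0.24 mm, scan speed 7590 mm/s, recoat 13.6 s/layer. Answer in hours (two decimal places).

Number of layers: 176 / 0.06 → 2934 (rounded up).
Scan path per layer: 4940 / 0.24 → 20583.3 mm.
Scan time per layer: 20583.3 / 7590 → 2.7119 s.
Per-layer time = 2.7119 + 13.6 = 16.3119 s.
Total: 2934 × 16.3119 s = 47859.1146 s → 13.29 hours.

13.29 hours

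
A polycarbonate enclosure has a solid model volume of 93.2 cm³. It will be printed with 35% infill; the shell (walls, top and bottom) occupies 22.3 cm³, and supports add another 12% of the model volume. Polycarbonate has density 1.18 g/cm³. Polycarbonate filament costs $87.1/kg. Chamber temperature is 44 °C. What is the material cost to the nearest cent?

Infill region: 93.2 − 22.3 → 70.9 cm³.
Infill volume: 0.35 × 70.9 → 24.815 cm³.
Support = 0.12 × 93.2, so 11.184 cm³.
Deposited volume: 22.3 + 24.815 + 11.184 → 58.299 cm³.
Mass = 58.299 × 1.18, so 68.79282 g.
Cost = 68.79282 g / 1000 × $87.1/kg = $5.99.

$5.99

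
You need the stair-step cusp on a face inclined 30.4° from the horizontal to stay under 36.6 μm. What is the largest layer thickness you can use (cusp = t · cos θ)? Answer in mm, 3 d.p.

Layer height = cusp / cos(30.4°) = 0.0366 / 0.8625 = 0.042 mm.

0.042 mm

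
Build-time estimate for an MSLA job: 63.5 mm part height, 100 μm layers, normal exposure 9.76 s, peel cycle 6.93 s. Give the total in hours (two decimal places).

Layers = ⌈63.5/0.1⌉ = 635.
Per-layer time: 9.76 + 6.93 → 16.69 s.
Build time: 635 × 16.69 s = 10598.15 s, i.e. 2.94 hours.

2.94 hours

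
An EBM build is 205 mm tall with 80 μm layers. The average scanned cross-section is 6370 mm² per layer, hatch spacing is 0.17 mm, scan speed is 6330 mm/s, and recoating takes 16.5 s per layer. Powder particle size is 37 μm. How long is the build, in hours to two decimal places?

15.96 hours

Layer count = ceil(205 / 0.08) = 2563.
Scan path per layer: 6370 / 0.17 → 37470.6 mm.
Scan time per layer = 37470.6 / 6330 = 5.9195 s.
Layer cycle = 5.9195 + 16.5, so 22.4195 s.
2563 layers × 22.4195 s/layer = 57461.1785 s, i.e. 15.96 hours.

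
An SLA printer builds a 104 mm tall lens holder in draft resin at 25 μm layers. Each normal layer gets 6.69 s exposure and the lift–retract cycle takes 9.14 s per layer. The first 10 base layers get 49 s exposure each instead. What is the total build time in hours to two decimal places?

18.41 hours

Number of layers: 104 / 0.025 → 4160 (rounded up).
Bottom layers: 10 × (49 + 9.14) → 581.4 s.
Normal layers = 4150 × (6.69 + 9.14) = 65694.5 s.
Total = 581.4 + 65694.5 = 66275.9 s = 18.41 hours.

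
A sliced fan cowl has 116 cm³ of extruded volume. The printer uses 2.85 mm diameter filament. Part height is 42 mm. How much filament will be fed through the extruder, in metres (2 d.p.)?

18.18 m

Filament cross-section = π × (2.85/2)² = 6.3794 mm².
Length = 116 cm³ / 6.3794 mm² = 116000 / 6.3794 = 18183.53 mm = 18.18 m.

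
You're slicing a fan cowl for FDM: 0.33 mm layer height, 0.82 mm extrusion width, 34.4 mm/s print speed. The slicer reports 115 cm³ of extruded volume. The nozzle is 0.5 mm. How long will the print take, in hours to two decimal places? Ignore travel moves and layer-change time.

3.43 hours

Line area: 0.33 × 0.82 → 0.2706 mm².
Toolpath length = 115 cm³ / 0.2706 mm² = 115000 / 0.2706 = 424981.5 mm.
Print-move time: 424981.5 / 34.4 → 12354.1 s.
In the requested units: 12354.1 s = 3.43 hours.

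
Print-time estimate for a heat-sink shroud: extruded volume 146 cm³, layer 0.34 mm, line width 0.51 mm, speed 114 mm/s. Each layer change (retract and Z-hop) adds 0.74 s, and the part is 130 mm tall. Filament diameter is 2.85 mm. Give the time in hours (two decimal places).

Bead cross-section = 0.34 × 0.51, so 0.1734 mm².
Total extruded path = 146000/0.1734 = 841983.9 mm.
Extrusion time = 841983.9 / 114 = 7385.8 s.
Layer count = ceil(130 / 0.34) = 383.
Layer-change overhead = 383 × 0.74, so 283.42 s.
Altogether 7385.8 + 283.42 = 7669.22 s, i.e. 2.13 hours.

2.13 hours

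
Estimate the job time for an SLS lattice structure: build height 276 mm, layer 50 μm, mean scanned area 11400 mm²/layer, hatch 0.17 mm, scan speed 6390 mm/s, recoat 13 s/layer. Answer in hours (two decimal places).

36.02 hours

Number of layers: 276 / 0.05 → 5520 (rounded up).
Hatch length per layer = 11400 / 0.17, so 67058.8 mm.
Scan time per layer = 67058.8 / 6390 = 10.4943 s.
Time per layer: 10.4943 + 13 → 23.4943 s.
5520 layers × 23.4943 s/layer = 129688.536 s, i.e. 36.02 hours.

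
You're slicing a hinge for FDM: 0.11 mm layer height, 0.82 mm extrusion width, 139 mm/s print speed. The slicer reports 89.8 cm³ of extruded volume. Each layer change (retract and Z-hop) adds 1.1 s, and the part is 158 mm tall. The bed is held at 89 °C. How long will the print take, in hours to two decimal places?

Extrusion cross-section: 0.11 × 0.82 → 0.0902 mm².
Path length: 89800 mm³ / 0.0902 mm² → 995565.4 mm.
Print-move time = 995565.4 / 139, so 7162.3 s.
Layers = ⌈158/0.11⌉ = 1437.
Non-print overhead: 1437 × 1.1 → 1580.7 s.
Total = 7162.3 + 1580.7 = 8743 s = 2.43 hours.

2.43 hours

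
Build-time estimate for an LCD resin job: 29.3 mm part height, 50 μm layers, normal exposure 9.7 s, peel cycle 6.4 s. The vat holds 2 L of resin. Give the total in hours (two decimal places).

Layer count = ceil(29.3 / 0.05) = 586.
Cycle time: 9.7 + 6.4 → 16.1 s.
Total = 586 × 16.1 = 9434.6 s = 2.62 hours.

2.62 hours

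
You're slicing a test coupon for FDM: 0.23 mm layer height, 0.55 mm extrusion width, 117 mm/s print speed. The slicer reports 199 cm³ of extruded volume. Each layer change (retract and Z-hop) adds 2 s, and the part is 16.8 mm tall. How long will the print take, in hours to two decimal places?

3.78 hours

Line area: 0.23 × 0.55 → 0.1265 mm².
Toolpath length = 199 cm³ / 0.1265 mm² = 199000 / 0.1265 = 1573122.5 mm.
Print-move time: 1573122.5 / 117 → 13445.5 s.
Layer count = ceil(16.8 / 0.23) = 74.
Layer-change overhead: 74 × 2 → 148 s.
Total = 13445.5 + 148 = 13593.5 s = 3.78 hours.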